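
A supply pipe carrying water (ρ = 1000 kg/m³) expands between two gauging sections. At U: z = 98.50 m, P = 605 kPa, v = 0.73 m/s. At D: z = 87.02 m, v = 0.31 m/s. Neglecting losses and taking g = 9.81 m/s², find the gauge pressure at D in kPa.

P₂ ≈ 718 kPa

Pressure head at U: ψ₁ = P₁/(ρg) = 605×1000 / (1000 × 9.81) = 61.67 m.
Velocity heads: v₁²/2g = 0.73²/19.62 = 0.027 m; v₂²/2g = 0.31²/19.62 = 0.005 m.
Total head H = z₁ + ψ₁ + v₁²/2g = 98.50 + 61.67 + 0.027 = 160.20 m.
ψ₂ = H − z₂ − v₂²/2g = 160.20 − 87.02 − 0.005 = 73.17 m.
P₂ = ρgψ₂ = 1000 × 9.81 × 73.17 ≈ 718 kPa.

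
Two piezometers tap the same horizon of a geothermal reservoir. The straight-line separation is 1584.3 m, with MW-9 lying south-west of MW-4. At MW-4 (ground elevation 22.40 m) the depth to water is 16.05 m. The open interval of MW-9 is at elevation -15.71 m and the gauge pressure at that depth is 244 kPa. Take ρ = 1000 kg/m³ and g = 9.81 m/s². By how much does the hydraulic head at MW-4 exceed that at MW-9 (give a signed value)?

Δh ≈ -2.81 m

Total head at MW-4: h = 22.40 − 16.05 = 6.35 m.
Pressure head at MW-9: ψ = P/(ρg) = 244×1000 / (1000 × 9.81) = 24.87 m.
Total head at MW-9: h = z + ψ = -15.71 + 24.87 = 9.16 m.
Head difference: h(MW-4) − h(MW-9) = 6.35 − 9.16 = -2.81 m.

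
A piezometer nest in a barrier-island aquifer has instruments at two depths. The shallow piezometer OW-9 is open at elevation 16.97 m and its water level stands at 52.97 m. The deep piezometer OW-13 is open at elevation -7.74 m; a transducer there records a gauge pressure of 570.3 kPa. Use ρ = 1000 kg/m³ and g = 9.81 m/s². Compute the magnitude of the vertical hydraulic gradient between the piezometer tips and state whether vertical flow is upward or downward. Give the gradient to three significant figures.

Total head at OW-9: h = 52.97 m (water level in the standpipe).
Pressure head at OW-13: ψ = P/(ρg) = 570.3×1000 / (1000 × 9.81) = 58.13 m.
Total head at OW-13: h = z + ψ = -7.74 + 58.13 = 50.39 m.
Δh = h(OW-9) − h(OW-13) = 52.97 − 50.39 = 2.58 m.
Vertical separation Δz = 16.97 − (-7.74) = 24.71 m.
|i_v| = |Δh| / Δz = 2.58 / 24.71 = 0.104.
Head is higher in the shallow piezometer, so vertical flow is downward (recharge condition).

|i_v| ≈ 0.104; vertical flow is downward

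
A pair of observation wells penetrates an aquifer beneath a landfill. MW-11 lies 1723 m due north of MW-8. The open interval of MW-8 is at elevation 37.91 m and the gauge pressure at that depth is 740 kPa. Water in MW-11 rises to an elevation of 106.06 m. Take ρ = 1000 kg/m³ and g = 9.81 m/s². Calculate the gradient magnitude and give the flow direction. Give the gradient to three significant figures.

i ≈ 0.00423; groundwater flows toward the north

Pressure head at MW-8: ψ = P/(ρg) = 740×1000 / (1000 × 9.81) = 75.43 m.
Total head at MW-8: h = z + ψ = 37.91 + 75.43 = 113.34 m.
Total head at MW-11: h = 106.06 m (water level in the piezometer is the total head).
Head difference: h(MW-8) − h(MW-11) = 113.34 − 106.06 = 7.28 m.
Hydraulic gradient: i = |Δh| / L = 7.28 / 1723 = 0.00423.
Flow is from higher to lower head: from MW-8 toward MW-11, i.e. toward the north.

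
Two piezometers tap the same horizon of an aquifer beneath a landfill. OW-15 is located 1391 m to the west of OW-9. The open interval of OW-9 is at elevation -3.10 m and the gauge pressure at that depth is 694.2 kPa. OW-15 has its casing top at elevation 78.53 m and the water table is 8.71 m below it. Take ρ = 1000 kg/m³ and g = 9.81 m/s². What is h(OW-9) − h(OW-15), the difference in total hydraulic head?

Pressure head at OW-9: ψ = P/(ρg) = 694.2×1000 / (1000 × 9.81) = 70.76 m.
Total head at OW-9: h = z + ψ = -3.10 + 70.76 = 67.66 m.
Total head at OW-15: h = 78.53 − 8.71 = 69.82 m.
Head difference: h(OW-9) − h(OW-15) = 67.66 − 69.82 = -2.16 m.

Δh ≈ -2.16 m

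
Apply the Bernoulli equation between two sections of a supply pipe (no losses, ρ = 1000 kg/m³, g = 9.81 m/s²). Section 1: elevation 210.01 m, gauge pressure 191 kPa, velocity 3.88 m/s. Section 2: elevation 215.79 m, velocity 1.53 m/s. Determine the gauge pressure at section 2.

Pressure head at 1: ψ₁ = P₁/(ρg) = 191×1000 / (1000 × 9.81) = 19.47 m.
Velocity heads: v₁²/2g = 3.88²/19.62 = 0.767 m; v₂²/2g = 1.53²/19.62 = 0.119 m.
Total head H = z₁ + ψ₁ + v₁²/2g = 210.01 + 19.47 + 0.767 = 230.25 m.
ψ₂ = H − z₂ − v₂²/2g = 230.25 − 215.79 − 0.119 = 14.34 m.
P₂ = ρgψ₂ = 1000 × 9.81 × 14.34 ≈ 141 kPa.

P₂ ≈ 141 kPa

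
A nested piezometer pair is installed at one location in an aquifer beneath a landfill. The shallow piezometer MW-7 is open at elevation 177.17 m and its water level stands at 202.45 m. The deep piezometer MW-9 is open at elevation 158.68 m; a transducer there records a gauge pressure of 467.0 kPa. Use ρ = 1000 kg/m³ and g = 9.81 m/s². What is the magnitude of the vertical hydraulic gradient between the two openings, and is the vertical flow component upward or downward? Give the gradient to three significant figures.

|i_v| ≈ 0.207; vertical flow is upward

Total head at MW-7: h = 202.45 m (water level in the standpipe).
Pressure head at MW-9: ψ = P/(ρg) = 467.0×1000 / (1000 × 9.81) = 47.60 m.
Total head at MW-9: h = z + ψ = 158.68 + 47.60 = 206.28 m.
Δh = h(MW-7) − h(MW-9) = 202.45 − 206.28 = -3.83 m.
Vertical separation Δz = 177.17 − 158.68 = 18.49 m.
|i_v| = |Δh| / Δz = 3.83 / 18.49 = 0.207.
Head is higher in the deep piezometer, so vertical flow is upward (discharge condition).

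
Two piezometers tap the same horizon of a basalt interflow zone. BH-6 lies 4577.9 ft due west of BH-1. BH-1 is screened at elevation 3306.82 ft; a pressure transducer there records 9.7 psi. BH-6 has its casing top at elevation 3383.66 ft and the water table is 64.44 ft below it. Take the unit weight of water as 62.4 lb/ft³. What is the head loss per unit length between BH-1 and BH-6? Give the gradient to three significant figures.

Pressure head at BH-1: ψ = 144·P/γ = 144 × 9.7 / 62.4 = 22.38 ft.
Total head at BH-1: h = z + ψ = 3306.82 + 22.38 = 3329.20 ft.
Total head at BH-6: h = 3383.66 − 64.44 = 3319.22 ft.
Head difference: h(BH-1) − h(BH-6) = 3329.20 − 3319.22 = 9.98 ft.
Hydraulic gradient: i = |Δh| / L = 9.98 / 4577.9 = 0.00218.

i ≈ 0.00218 ft/ft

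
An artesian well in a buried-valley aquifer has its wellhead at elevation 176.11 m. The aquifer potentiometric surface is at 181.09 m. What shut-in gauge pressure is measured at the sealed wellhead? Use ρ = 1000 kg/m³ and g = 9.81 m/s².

Head above the cap: Δh = 181.09 − 176.11 = 4.98 m.
P = ρgΔh = 1000 × 9.81 × 4.98 = 48854 Pa ≈ 48.9 kPa.

P ≈ 48.9 kPa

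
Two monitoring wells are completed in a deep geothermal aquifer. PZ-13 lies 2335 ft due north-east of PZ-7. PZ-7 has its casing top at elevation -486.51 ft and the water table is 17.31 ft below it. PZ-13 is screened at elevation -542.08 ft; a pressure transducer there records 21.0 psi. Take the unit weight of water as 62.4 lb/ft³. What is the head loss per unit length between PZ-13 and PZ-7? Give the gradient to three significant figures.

i ≈ 0.00437 ft/ft

Total head at PZ-7: h = -486.51 − 17.31 = -503.82 ft.
Pressure head at PZ-13: ψ = 144·P/γ = 144 × 21.0 / 62.4 = 48.46 ft.
Total head at PZ-13: h = z + ψ = -542.08 + 48.46 = -493.62 ft.
Head difference: h(PZ-7) − h(PZ-13) = -503.82 − (-493.62) = -10.20 ft.
Hydraulic gradient: i = |Δh| / L = 10.20 / 2335 = 0.00437.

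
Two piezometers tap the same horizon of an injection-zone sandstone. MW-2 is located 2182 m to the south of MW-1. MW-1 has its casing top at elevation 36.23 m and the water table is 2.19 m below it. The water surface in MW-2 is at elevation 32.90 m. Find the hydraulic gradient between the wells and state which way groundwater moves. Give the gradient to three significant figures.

Total head at MW-1: h = 36.23 − 2.19 = 34.04 m.
Total head at MW-2: h = 32.90 m (water level in the piezometer is the total head).
Head difference: h(MW-1) − h(MW-2) = 34.04 − 32.90 = 1.14 m.
Hydraulic gradient: i = |Δh| / L = 1.14 / 2182 = 0.000522.
Flow is from higher to lower head: from MW-1 toward MW-2, i.e. toward the south.

i ≈ 0.000522; groundwater flows toward the south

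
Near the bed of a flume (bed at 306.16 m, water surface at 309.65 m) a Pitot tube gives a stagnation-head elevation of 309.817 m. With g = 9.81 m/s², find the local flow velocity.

v ≈ 1.81 m/s

Near the bed, under hydrostatic conditions, the piezometric head (z + ψ) equals the free-surface elevation, 309.65 m.
Velocity head = total − piezometric = 309.817 − 309.65 = 0.167 m.
v = √(2g·h_v) = √(2 × 9.81 × 0.167) = 1.81 m/s.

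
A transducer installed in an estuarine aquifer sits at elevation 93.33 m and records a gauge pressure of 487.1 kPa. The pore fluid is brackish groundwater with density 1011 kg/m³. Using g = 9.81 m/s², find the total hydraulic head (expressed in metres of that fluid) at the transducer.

ψ = P/(ρg) = 487.1×1000 / (1011 × 9.81) = 49.11 m.
h = z + ψ = 93.33 + 49.11 = 142.44 m.

h ≈ 142.44 m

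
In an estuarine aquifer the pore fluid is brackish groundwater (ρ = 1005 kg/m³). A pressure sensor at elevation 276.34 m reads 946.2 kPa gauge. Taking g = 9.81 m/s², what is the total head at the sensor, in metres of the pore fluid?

ψ = P/(ρg) = 946.2×1000 / (1005 × 9.81) = 95.97 m.
h = z + ψ = 276.34 + 95.97 = 372.31 m.

h ≈ 372.31 m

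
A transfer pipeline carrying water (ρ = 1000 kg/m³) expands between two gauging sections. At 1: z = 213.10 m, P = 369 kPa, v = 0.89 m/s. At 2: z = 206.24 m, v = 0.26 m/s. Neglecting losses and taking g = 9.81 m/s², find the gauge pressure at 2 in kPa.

Pressure head at 1: ψ₁ = P₁/(ρg) = 369×1000 / (1000 × 9.81) = 37.61 m.
Velocity heads: v₁²/2g = 0.89²/19.62 = 0.040 m; v₂²/2g = 0.26²/19.62 = 0.003 m.
Total head H = z₁ + ψ₁ + v₁²/2g = 213.10 + 37.61 + 0.040 = 250.75 m.
ψ₂ = H − z₂ − v₂²/2g = 250.75 − 206.24 − 0.003 = 44.51 m.
P₂ = ρgψ₂ = 1000 × 9.81 × 44.51 ≈ 437 kPa.

P₂ ≈ 437 kPa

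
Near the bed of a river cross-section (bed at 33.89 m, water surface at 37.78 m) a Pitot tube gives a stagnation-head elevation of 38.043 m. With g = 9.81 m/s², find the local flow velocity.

v ≈ 2.27 m/s

Near the bed, under hydrostatic conditions, the piezometric head (z + ψ) equals the free-surface elevation, 37.78 m.
Velocity head = total − piezometric = 38.043 − 37.78 = 0.263 m.
v = √(2g·h_v) = √(2 × 9.81 × 0.263) = 2.27 m/s.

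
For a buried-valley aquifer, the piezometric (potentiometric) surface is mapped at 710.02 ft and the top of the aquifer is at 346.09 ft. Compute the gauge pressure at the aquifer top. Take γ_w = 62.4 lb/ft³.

P ≈ 158 psi

Pressure head at the aquifer top: ψ = h − z = 710.02 − 346.09 = 363.93 ft.
P = γψ/144 = 62.4 × 363.93 / 144 = 158 psi.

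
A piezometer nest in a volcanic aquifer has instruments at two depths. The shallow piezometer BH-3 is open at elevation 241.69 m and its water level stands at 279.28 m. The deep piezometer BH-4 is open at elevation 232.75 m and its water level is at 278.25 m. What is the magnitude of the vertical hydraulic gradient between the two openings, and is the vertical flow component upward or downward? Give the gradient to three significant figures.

|i_v| ≈ 0.115; vertical flow is downward

Total head at BH-3: h = 279.28 m (water level in the standpipe).
Total head at BH-4: h = 278.25 m.
Δh = h(BH-3) − h(BH-4) = 279.28 − 278.25 = 1.03 m.
Vertical separation Δz = 241.69 − 232.75 = 8.94 m.
|i_v| = |Δh| / Δz = 1.03 / 8.94 = 0.115.
Head is higher in the shallow piezometer, so vertical flow is downward (recharge condition).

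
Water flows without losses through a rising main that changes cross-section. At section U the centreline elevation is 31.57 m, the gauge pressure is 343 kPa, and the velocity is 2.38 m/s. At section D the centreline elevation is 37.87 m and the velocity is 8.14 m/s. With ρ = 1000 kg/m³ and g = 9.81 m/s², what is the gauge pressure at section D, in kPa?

Pressure head at U: ψ₁ = P₁/(ρg) = 343×1000 / (1000 × 9.81) = 34.96 m.
Velocity heads: v₁²/2g = 2.38²/19.62 = 0.289 m; v₂²/2g = 8.14²/19.62 = 3.377 m.
Total head H = z₁ + ψ₁ + v₁²/2g = 31.57 + 34.96 + 0.289 = 66.82 m.
ψ₂ = H − z₂ − v₂²/2g = 66.82 − 37.87 − 3.377 = 25.57 m.
P₂ = ρgψ₂ = 1000 × 9.81 × 25.57 ≈ 251 kPa.

P₂ ≈ 251 kPa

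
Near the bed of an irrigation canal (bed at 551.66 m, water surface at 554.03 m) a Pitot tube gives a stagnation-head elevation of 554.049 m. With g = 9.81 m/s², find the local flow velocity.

Near the bed, under hydrostatic conditions, the piezometric head (z + ψ) equals the free-surface elevation, 554.03 m.
Velocity head = total − piezometric = 554.049 − 554.03 = 0.019 m.
v = √(2g·h_v) = √(2 × 9.81 × 0.019) = 0.611 m/s.

v ≈ 0.611 m/s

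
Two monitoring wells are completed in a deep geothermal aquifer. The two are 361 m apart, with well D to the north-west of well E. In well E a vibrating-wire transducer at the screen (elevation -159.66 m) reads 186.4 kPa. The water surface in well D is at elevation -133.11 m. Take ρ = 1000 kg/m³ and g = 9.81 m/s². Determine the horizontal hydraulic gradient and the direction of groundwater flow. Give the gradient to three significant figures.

i ≈ 0.0209; groundwater flows toward the south-east

Pressure head at well E: ψ = P/(ρg) = 186.4×1000 / (1000 × 9.81) = 19.00 m.
Total head at well E: h = z + ψ = -159.66 + 19.00 = -140.66 m.
Total head at well D: h = -133.11 m (water level in the piezometer is the total head).
Head difference: h(well E) − h(well D) = -140.66 − (-133.11) = -7.55 m.
Hydraulic gradient: i = |Δh| / L = 7.55 / 361 = 0.0209.
Flow is from higher to lower head: from well D toward well E, i.e. toward the south-east.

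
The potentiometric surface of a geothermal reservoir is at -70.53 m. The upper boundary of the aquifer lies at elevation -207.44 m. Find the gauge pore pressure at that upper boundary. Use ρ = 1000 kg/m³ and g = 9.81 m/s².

Pressure head at the aquifer top: ψ = h − z = -70.53 − (-207.44) = 136.91 m.
P = ρgψ = 1000 × 9.81 × 136.91 = 1343087 Pa ≈ 1340 kPa.

P ≈ 1340 kPa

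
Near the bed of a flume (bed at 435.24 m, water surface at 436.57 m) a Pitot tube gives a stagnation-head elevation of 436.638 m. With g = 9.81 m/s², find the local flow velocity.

v ≈ 1.16 m/s

Near the bed, under hydrostatic conditions, the piezometric head (z + ψ) equals the free-surface elevation, 436.57 m.
Velocity head = total − piezometric = 436.638 − 436.57 = 0.068 m.
v = √(2g·h_v) = √(2 × 9.81 × 0.068) = 1.16 m/s.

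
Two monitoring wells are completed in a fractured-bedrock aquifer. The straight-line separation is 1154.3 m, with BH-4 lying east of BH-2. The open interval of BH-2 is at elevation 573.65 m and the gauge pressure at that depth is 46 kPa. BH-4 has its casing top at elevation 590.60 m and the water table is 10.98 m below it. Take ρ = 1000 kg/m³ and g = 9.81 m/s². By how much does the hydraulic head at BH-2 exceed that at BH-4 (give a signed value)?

Δh ≈ -1.28 m

Pressure head at BH-2: ψ = P/(ρg) = 46×1000 / (1000 × 9.81) = 4.69 m.
Total head at BH-2: h = z + ψ = 573.65 + 4.69 = 578.34 m.
Total head at BH-4: h = 590.60 − 10.98 = 579.62 m.
Head difference: h(BH-2) − h(BH-4) = 578.34 − 579.62 = -1.28 m.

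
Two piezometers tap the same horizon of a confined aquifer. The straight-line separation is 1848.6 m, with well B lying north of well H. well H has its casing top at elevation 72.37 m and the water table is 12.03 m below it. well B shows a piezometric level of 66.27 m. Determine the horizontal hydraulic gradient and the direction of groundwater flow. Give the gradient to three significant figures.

i ≈ 0.00321; groundwater flows toward the south

Total head at well H: h = 72.37 − 12.03 = 60.34 m.
Total head at well B: h = 66.27 m (water level in the piezometer is the total head).
Head difference: h(well H) − h(well B) = 60.34 − 66.27 = -5.93 m.
Hydraulic gradient: i = |Δh| / L = 5.93 / 1848.6 = 0.00321.
Flow is from higher to lower head: from well B toward well H, i.e. toward the south.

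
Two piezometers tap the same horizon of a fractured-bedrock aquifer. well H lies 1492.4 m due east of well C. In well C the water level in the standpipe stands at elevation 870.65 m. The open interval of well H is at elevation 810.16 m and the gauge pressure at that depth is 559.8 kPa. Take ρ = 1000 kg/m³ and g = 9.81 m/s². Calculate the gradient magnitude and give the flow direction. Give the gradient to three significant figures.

i ≈ 0.00230; groundwater flows toward the east

Total head at well C: h = 870.65 m (water level in the piezometer is the total head).
Pressure head at well H: ψ = P/(ρg) = 559.8×1000 / (1000 × 9.81) = 57.06 m.
Total head at well H: h = z + ψ = 810.16 + 57.06 = 867.22 m.
Head difference: h(well C) − h(well H) = 870.65 − 867.22 = 3.43 m.
Hydraulic gradient: i = |Δh| / L = 3.43 / 1492.4 = 0.00230.
Flow is from higher to lower head: from well C toward well H, i.e. toward the east.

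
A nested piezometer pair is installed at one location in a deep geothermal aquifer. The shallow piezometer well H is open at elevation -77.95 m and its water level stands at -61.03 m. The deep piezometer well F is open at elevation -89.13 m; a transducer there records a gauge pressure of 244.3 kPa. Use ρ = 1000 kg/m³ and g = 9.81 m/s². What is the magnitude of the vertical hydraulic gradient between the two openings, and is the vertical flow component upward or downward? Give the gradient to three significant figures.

Total head at well H: h = -61.03 m (water level in the standpipe).
Pressure head at well F: ψ = P/(ρg) = 244.3×1000 / (1000 × 9.81) = 24.90 m.
Total head at well F: h = z + ψ = -89.13 + 24.90 = -64.23 m.
Δh = h(well H) − h(well F) = -61.03 − (-64.23) = 3.20 m.
Vertical separation Δz = -77.95 − (-89.13) = 11.18 m.
|i_v| = |Δh| / Δz = 3.20 / 11.18 = 0.286.
Head is higher in the shallow piezometer, so vertical flow is downward (recharge condition).

|i_v| ≈ 0.286; vertical flow is downward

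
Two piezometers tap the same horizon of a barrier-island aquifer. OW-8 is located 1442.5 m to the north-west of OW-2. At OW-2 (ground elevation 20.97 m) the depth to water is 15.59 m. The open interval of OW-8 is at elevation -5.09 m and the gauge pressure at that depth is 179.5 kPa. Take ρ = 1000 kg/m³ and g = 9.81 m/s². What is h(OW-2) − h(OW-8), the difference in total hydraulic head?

Δh ≈ -7.83 m

Total head at OW-2: h = 20.97 − 15.59 = 5.38 m.
Pressure head at OW-8: ψ = P/(ρg) = 179.5×1000 / (1000 × 9.81) = 18.30 m.
Total head at OW-8: h = z + ψ = -5.09 + 18.30 = 13.21 m.
Head difference: h(OW-2) − h(OW-8) = 5.38 − 13.21 = -7.83 m.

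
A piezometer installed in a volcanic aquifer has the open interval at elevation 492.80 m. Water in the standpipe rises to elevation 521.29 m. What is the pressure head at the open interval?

Total head h = 521.29 m (the water-surface elevation in the piezometer).
Pressure head ψ = h − z = 521.29 − 492.80 = 28.49 m.

ψ ≈ 28.49 m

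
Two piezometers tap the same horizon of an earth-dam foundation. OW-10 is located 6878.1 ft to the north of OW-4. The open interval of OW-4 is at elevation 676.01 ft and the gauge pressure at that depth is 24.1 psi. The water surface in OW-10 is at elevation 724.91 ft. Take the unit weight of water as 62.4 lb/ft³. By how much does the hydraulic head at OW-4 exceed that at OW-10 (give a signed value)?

Δh ≈ 6.72 ft

Pressure head at OW-4: ψ = 144·P/γ = 144 × 24.1 / 62.4 = 55.62 ft.
Total head at OW-4: h = z + ψ = 676.01 + 55.62 = 731.63 ft.
Total head at OW-10: h = 724.91 ft (water level in the piezometer is the total head).
Head difference: h(OW-4) − h(OW-10) = 731.63 − 724.91 = 6.72 ft.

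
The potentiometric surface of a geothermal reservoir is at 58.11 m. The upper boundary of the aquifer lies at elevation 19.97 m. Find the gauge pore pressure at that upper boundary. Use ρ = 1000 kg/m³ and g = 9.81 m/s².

P ≈ 374 kPa

Pressure head at the aquifer top: ψ = h − z = 58.11 − 19.97 = 38.14 m.
P = ρgψ = 1000 × 9.81 × 38.14 = 374153 Pa ≈ 374 kPa.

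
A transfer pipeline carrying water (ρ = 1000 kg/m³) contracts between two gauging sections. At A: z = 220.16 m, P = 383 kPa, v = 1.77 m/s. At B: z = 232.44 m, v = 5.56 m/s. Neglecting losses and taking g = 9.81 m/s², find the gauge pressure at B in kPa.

Pressure head at A: ψ₁ = P₁/(ρg) = 383×1000 / (1000 × 9.81) = 39.04 m.
Velocity heads: v₁²/2g = 1.77²/19.62 = 0.160 m; v₂²/2g = 5.56²/19.62 = 1.576 m.
Total head H = z₁ + ψ₁ + v₁²/2g = 220.16 + 39.04 + 0.160 = 259.36 m.
ψ₂ = H − z₂ − v₂²/2g = 259.36 − 232.44 − 1.576 = 25.34 m.
P₂ = ρgψ₂ = 1000 × 9.81 × 25.34 ≈ 249 kPa.

P₂ ≈ 249 kPa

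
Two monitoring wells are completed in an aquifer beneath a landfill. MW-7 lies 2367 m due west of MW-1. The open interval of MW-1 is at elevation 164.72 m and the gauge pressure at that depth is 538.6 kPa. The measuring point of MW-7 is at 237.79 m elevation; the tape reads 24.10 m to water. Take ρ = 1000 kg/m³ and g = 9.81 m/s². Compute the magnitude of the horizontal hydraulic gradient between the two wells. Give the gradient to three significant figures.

i ≈ 0.00251

Pressure head at MW-1: ψ = P/(ρg) = 538.6×1000 / (1000 × 9.81) = 54.90 m.
Total head at MW-1: h = z + ψ = 164.72 + 54.90 = 219.62 m.
Total head at MW-7: h = 237.79 − 24.10 = 213.69 m.
Head difference: h(MW-1) − h(MW-7) = 219.62 − 213.69 = 5.93 m.
Hydraulic gradient: i = |Δh| / L = 5.93 / 2367 = 0.00251.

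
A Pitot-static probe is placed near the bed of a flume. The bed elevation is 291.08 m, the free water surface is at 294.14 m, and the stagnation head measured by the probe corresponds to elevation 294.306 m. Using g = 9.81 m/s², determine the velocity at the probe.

v ≈ 1.80 m/s

Near the bed, under hydrostatic conditions, the piezometric head (z + ψ) equals the free-surface elevation, 294.14 m.
Velocity head = total − piezometric = 294.306 − 294.14 = 0.166 m.
v = √(2g·h_v) = √(2 × 9.81 × 0.166) = 1.80 m/s.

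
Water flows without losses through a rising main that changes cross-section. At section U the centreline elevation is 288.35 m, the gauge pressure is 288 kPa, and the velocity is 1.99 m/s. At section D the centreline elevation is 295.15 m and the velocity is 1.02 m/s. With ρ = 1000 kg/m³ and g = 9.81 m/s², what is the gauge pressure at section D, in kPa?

Pressure head at U: ψ₁ = P₁/(ρg) = 288×1000 / (1000 × 9.81) = 29.36 m.
Velocity heads: v₁²/2g = 1.99²/19.62 = 0.202 m; v₂²/2g = 1.02²/19.62 = 0.053 m.
Total head H = z₁ + ψ₁ + v₁²/2g = 288.35 + 29.36 + 0.202 = 317.91 m.
ψ₂ = H − z₂ − v₂²/2g = 317.91 − 295.15 − 0.053 = 22.71 m.
P₂ = ρgψ₂ = 1000 × 9.81 × 22.71 ≈ 223 kPa.

P₂ ≈ 223 kPa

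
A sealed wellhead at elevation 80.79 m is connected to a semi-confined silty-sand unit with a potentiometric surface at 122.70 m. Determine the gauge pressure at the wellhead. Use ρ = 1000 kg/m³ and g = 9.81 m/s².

Head above the cap: Δh = 122.70 − 80.79 = 41.91 m.
P = ρgΔh = 1000 × 9.81 × 41.91 = 411137 Pa ≈ 411 kPa.

P ≈ 411 kPa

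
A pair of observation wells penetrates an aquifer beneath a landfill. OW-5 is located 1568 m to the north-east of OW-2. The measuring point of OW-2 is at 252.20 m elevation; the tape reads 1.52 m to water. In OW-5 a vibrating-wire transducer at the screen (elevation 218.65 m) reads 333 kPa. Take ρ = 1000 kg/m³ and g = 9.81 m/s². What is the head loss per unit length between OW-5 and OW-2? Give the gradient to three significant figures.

i ≈ 0.00122 m/m

Total head at OW-2: h = 252.20 − 1.52 = 250.68 m.
Pressure head at OW-5: ψ = P/(ρg) = 333×1000 / (1000 × 9.81) = 33.94 m.
Total head at OW-5: h = z + ψ = 218.65 + 33.94 = 252.59 m.
Head difference: h(OW-2) − h(OW-5) = 250.68 − 252.59 = -1.91 m.
Hydraulic gradient: i = |Δh| / L = 1.91 / 1568 = 0.00122.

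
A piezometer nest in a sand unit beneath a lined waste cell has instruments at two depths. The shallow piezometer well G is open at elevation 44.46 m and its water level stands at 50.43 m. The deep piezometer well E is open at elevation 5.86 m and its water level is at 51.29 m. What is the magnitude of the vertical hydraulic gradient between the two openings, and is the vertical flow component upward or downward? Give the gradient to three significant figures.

|i_v| ≈ 0.0223; vertical flow is upward

Total head at well G: h = 50.43 m (water level in the standpipe).
Total head at well E: h = 51.29 m.
Δh = h(well G) − h(well E) = 50.43 − 51.29 = -0.86 m.
Vertical separation Δz = 44.46 − 5.86 = 38.60 m.
|i_v| = |Δh| / Δz = 0.86 / 38.60 = 0.0223.
Head is higher in the deep piezometer, so vertical flow is upward (discharge condition).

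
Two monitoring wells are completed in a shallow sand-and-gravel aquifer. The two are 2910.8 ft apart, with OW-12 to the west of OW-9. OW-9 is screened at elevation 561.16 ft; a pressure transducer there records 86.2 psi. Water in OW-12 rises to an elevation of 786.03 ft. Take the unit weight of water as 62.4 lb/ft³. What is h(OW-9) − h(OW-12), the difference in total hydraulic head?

Pressure head at OW-9: ψ = 144·P/γ = 144 × 86.2 / 62.4 = 198.92 ft.
Total head at OW-9: h = z + ψ = 561.16 + 198.92 = 760.08 ft.
Total head at OW-12: h = 786.03 ft (water level in the piezometer is the total head).
Head difference: h(OW-9) − h(OW-12) = 760.08 − 786.03 = -25.95 ft.

Δh ≈ -25.95 ft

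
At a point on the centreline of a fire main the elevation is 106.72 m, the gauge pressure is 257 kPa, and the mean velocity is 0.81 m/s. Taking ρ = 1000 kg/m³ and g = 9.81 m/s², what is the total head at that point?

h ≈ 132.95 m

Pressure head ψ = P/(ρg) = 257×1000 / (1000 × 9.81) = 26.20 m.
Velocity head = v²/(2g) = 0.81² / (2 × 9.81) = 0.033 m.
h = z + ψ + v²/(2g) = 106.72 + 26.20 + 0.033 = 132.95 m.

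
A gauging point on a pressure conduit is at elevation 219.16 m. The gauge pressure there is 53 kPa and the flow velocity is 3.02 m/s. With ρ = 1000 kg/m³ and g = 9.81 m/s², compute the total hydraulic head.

Pressure head ψ = P/(ρg) = 53×1000 / (1000 × 9.81) = 5.40 m.
Velocity head = v²/(2g) = 3.02² / (2 × 9.81) = 0.465 m.
h = z + ψ + v²/(2g) = 219.16 + 5.40 + 0.465 = 225.03 m.

h ≈ 225.03 m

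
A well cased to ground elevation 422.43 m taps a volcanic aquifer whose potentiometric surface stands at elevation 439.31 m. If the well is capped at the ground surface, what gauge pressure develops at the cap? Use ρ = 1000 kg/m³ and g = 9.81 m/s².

Head above the cap: Δh = 439.31 − 422.43 = 16.88 m.
P = ρgΔh = 1000 × 9.81 × 16.88 = 165593 Pa ≈ 166 kPa.

P ≈ 166 kPa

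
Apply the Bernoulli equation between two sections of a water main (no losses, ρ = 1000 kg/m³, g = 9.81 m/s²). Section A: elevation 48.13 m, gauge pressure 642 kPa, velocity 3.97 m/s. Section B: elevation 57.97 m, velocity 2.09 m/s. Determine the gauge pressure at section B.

P₂ ≈ 551 kPa

Pressure head at A: ψ₁ = P₁/(ρg) = 642×1000 / (1000 × 9.81) = 65.44 m.
Velocity heads: v₁²/2g = 3.97²/19.62 = 0.803 m; v₂²/2g = 2.09²/19.62 = 0.223 m.
Total head H = z₁ + ψ₁ + v₁²/2g = 48.13 + 65.44 + 0.803 = 114.37 m.
ψ₂ = H − z₂ − v₂²/2g = 114.37 − 57.97 − 0.223 = 56.18 m.
P₂ = ρgψ₂ = 1000 × 9.81 × 56.18 ≈ 551 kPa.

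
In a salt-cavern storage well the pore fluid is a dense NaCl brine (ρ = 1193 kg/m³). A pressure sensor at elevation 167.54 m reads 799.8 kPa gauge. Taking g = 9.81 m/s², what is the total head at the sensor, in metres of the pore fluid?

h ≈ 235.88 m

ψ = P/(ρg) = 799.8×1000 / (1193 × 9.81) = 68.34 m.
h = z + ψ = 167.54 + 68.34 = 235.88 m.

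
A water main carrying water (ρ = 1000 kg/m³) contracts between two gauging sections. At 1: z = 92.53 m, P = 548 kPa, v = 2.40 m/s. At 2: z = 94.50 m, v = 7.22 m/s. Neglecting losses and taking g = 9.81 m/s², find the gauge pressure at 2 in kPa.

P₂ ≈ 505 kPa

Pressure head at 1: ψ₁ = P₁/(ρg) = 548×1000 / (1000 × 9.81) = 55.86 m.
Velocity heads: v₁²/2g = 2.40²/19.62 = 0.294 m; v₂²/2g = 7.22²/19.62 = 2.657 m.
Total head H = z₁ + ψ₁ + v₁²/2g = 92.53 + 55.86 + 0.294 = 148.68 m.
ψ₂ = H − z₂ − v₂²/2g = 148.68 − 94.50 − 2.657 = 51.52 m.
P₂ = ρgψ₂ = 1000 × 9.81 × 51.52 ≈ 505 kPa.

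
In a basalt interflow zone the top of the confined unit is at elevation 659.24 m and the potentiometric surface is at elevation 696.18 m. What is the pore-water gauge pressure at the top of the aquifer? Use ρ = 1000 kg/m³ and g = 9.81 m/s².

Pressure head at the aquifer top: ψ = h − z = 696.18 − 659.24 = 36.94 m.
P = ρgψ = 1000 × 9.81 × 36.94 = 362381 Pa ≈ 362 kPa.

P ≈ 362 kPa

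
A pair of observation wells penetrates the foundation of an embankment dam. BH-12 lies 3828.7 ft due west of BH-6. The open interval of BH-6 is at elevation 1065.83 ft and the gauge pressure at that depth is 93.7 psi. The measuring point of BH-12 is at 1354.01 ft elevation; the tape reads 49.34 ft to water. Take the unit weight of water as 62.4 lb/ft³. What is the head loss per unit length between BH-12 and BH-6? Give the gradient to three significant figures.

i ≈ 0.00591 ft/ft

Pressure head at BH-6: ψ = 144·P/γ = 144 × 93.7 / 62.4 = 216.23 ft.
Total head at BH-6: h = z + ψ = 1065.83 + 216.23 = 1282.06 ft.
Total head at BH-12: h = 1354.01 − 49.34 = 1304.67 ft.
Head difference: h(BH-6) − h(BH-12) = 1282.06 − 1304.67 = -22.61 ft.
Hydraulic gradient: i = |Δh| / L = 22.61 / 3828.7 = 0.00591.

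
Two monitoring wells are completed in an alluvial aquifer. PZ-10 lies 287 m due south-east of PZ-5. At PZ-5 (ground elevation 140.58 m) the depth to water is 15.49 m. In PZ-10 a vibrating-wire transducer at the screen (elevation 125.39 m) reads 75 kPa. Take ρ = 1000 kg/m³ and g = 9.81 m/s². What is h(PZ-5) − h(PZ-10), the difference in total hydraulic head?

Total head at PZ-5: h = 140.58 − 15.49 = 125.09 m.
Pressure head at PZ-10: ψ = P/(ρg) = 75×1000 / (1000 × 9.81) = 7.65 m.
Total head at PZ-10: h = z + ψ = 125.39 + 7.65 = 133.04 m.
Head difference: h(PZ-5) − h(PZ-10) = 125.09 − 133.04 = -7.95 m.

Δh ≈ -7.95 m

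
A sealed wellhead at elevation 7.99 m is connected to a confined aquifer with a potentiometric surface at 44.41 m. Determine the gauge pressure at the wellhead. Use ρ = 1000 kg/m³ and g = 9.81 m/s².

Head above the cap: Δh = 44.41 − 7.99 = 36.42 m.
P = ρgΔh = 1000 × 9.81 × 36.42 = 357280 Pa ≈ 357 kPa.

P ≈ 357 kPa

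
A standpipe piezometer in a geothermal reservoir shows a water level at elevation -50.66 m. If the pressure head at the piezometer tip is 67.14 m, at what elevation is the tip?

z ≈ -117.80 m

z = h − ψ = -50.66 − 67.14 = -117.80 m.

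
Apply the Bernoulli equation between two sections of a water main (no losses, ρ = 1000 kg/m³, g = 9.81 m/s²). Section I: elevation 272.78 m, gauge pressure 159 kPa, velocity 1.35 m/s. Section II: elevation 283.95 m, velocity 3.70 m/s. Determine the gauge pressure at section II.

Pressure head at I: ψ₁ = P₁/(ρg) = 159×1000 / (1000 × 9.81) = 16.21 m.
Velocity heads: v₁²/2g = 1.35²/19.62 = 0.093 m; v₂²/2g = 3.70²/19.62 = 0.698 m.
Total head H = z₁ + ψ₁ + v₁²/2g = 272.78 + 16.21 + 0.093 = 289.08 m.
ψ₂ = H − z₂ − v₂²/2g = 289.08 − 283.95 − 0.698 = 4.43 m.
P₂ = ρgψ₂ = 1000 × 9.81 × 4.43 ≈ 43.5 kPa.

P₂ ≈ 43.5 kPa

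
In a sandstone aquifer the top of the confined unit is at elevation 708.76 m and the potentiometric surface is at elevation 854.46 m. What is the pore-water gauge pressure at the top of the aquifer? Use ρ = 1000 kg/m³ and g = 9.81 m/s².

P ≈ 1430 kPa

Pressure head at the aquifer top: ψ = h − z = 854.46 − 708.76 = 145.70 m.
P = ρgψ = 1000 × 9.81 × 145.70 = 1429317 Pa ≈ 1430 kPa.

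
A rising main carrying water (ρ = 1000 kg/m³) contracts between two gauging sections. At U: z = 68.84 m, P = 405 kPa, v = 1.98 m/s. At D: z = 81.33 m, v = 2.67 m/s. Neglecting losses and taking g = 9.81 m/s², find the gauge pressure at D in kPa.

Pressure head at U: ψ₁ = P₁/(ρg) = 405×1000 / (1000 × 9.81) = 41.28 m.
Velocity heads: v₁²/2g = 1.98²/19.62 = 0.200 m; v₂²/2g = 2.67²/19.62 = 0.363 m.
Total head H = z₁ + ψ₁ + v₁²/2g = 68.84 + 41.28 + 0.200 = 110.32 m.
ψ₂ = H − z₂ − v₂²/2g = 110.32 − 81.33 − 0.363 = 28.63 m.
P₂ = ρgψ₂ = 1000 × 9.81 × 28.63 ≈ 281 kPa.

P₂ ≈ 281 kPa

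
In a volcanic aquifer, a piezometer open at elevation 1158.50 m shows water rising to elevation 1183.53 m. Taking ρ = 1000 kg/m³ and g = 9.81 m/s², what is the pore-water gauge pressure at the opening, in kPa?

P ≈ 246 kPa

Pressure head ψ = h − z = 1183.53 − 1158.50 = 25.03 m.
P = ρgψ = 1000 × 9.81 × 25.03 = 245544 Pa ≈ 246 kPa.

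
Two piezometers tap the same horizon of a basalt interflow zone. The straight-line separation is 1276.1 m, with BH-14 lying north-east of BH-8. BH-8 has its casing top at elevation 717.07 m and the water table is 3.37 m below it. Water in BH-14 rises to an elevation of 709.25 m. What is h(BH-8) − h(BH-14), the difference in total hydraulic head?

Total head at BH-8: h = 717.07 − 3.37 = 713.70 m.
Total head at BH-14: h = 709.25 m (water level in the piezometer is the total head).
Head difference: h(BH-8) − h(BH-14) = 713.70 − 709.25 = 4.45 m.

Δh ≈ 4.45 m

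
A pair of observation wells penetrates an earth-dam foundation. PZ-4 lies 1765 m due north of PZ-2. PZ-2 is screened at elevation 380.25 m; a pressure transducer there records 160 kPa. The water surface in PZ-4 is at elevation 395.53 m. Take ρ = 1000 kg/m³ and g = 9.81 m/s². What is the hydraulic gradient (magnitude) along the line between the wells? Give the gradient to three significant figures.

Pressure head at PZ-2: ψ = P/(ρg) = 160×1000 / (1000 × 9.81) = 16.31 m.
Total head at PZ-2: h = z + ψ = 380.25 + 16.31 = 396.56 m.
Total head at PZ-4: h = 395.53 m (water level in the piezometer is the total head).
Head difference: h(PZ-2) − h(PZ-4) = 396.56 − 395.53 = 1.03 m.
Hydraulic gradient: i = |Δh| / L = 1.03 / 1765 = 0.000584.

i ≈ 0.000584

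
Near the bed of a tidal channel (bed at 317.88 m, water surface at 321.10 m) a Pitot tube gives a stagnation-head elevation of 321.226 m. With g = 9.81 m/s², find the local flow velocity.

v ≈ 1.57 m/s

Near the bed, under hydrostatic conditions, the piezometric head (z + ψ) equals the free-surface elevation, 321.10 m.
Velocity head = total − piezometric = 321.226 − 321.10 = 0.126 m.
v = √(2g·h_v) = √(2 × 9.81 × 0.126) = 1.57 m/s.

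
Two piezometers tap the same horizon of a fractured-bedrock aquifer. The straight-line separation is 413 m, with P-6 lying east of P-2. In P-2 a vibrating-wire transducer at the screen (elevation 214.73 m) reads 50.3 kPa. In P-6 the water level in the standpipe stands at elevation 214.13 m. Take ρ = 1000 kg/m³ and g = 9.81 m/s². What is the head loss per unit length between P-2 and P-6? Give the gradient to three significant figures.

Pressure head at P-2: ψ = P/(ρg) = 50.3×1000 / (1000 × 9.81) = 5.13 m.
Total head at P-2: h = z + ψ = 214.73 + 5.13 = 219.86 m.
Total head at P-6: h = 214.13 m (water level in the piezometer is the total head).
Head difference: h(P-2) − h(P-6) = 219.86 − 214.13 = 5.73 m.
Hydraulic gradient: i = |Δh| / L = 5.73 / 413 = 0.0139.

i ≈ 0.0139 m/m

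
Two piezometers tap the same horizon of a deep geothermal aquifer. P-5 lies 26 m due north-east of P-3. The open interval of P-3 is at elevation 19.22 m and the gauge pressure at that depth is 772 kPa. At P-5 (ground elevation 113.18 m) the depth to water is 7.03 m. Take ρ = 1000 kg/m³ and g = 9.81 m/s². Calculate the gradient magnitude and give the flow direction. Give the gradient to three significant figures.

i ≈ 0.317; groundwater flows toward the south-west

Pressure head at P-3: ψ = P/(ρg) = 772×1000 / (1000 × 9.81) = 78.70 m.
Total head at P-3: h = z + ψ = 19.22 + 78.70 = 97.92 m.
Total head at P-5: h = 113.18 − 7.03 = 106.15 m.
Head difference: h(P-3) − h(P-5) = 97.92 − 106.15 = -8.23 m.
Hydraulic gradient: i = |Δh| / L = 8.23 / 26 = 0.317.
Flow is from higher to lower head: from P-5 toward P-3, i.e. toward the south-west.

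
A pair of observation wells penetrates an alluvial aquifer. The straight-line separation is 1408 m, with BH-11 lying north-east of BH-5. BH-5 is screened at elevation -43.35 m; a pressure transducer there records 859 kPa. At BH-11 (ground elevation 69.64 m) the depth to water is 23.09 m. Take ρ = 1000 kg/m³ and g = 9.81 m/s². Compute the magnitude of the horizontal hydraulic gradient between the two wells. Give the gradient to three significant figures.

Pressure head at BH-5: ψ = P/(ρg) = 859×1000 / (1000 × 9.81) = 87.56 m.
Total head at BH-5: h = z + ψ = -43.35 + 87.56 = 44.21 m.
Total head at BH-11: h = 69.64 − 23.09 = 46.55 m.
Head difference: h(BH-5) − h(BH-11) = 44.21 − 46.55 = -2.34 m.
Hydraulic gradient: i = |Δh| / L = 2.34 / 1408 = 0.00166.

i ≈ 0.00166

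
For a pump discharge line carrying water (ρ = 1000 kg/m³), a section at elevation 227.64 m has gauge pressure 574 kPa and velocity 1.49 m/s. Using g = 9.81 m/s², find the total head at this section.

h ≈ 286.26 m

Pressure head ψ = P/(ρg) = 574×1000 / (1000 × 9.81) = 58.51 m.
Velocity head = v²/(2g) = 1.49² / (2 × 9.81) = 0.113 m.
h = z + ψ + v²/(2g) = 227.64 + 58.51 + 0.113 = 286.26 m.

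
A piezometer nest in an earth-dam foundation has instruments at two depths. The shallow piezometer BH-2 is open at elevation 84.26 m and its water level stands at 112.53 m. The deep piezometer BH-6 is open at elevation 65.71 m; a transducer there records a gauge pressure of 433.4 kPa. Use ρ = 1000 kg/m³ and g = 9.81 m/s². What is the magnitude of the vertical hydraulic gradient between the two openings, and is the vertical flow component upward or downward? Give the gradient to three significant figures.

|i_v| ≈ 0.142; vertical flow is downward

Total head at BH-2: h = 112.53 m (water level in the standpipe).
Pressure head at BH-6: ψ = P/(ρg) = 433.4×1000 / (1000 × 9.81) = 44.18 m.
Total head at BH-6: h = z + ψ = 65.71 + 44.18 = 109.89 m.
Δh = h(BH-2) − h(BH-6) = 112.53 − 109.89 = 2.64 m.
Vertical separation Δz = 84.26 − 65.71 = 18.55 m.
|i_v| = |Δh| / Δz = 2.64 / 18.55 = 0.142.
Head is higher in the shallow piezometer, so vertical flow is downward (recharge condition).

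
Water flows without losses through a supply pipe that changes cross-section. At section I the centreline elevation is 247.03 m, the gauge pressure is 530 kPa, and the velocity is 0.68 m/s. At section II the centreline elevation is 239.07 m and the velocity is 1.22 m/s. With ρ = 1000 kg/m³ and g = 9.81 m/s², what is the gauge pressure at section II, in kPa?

Pressure head at I: ψ₁ = P₁/(ρg) = 530×1000 / (1000 × 9.81) = 54.03 m.
Velocity heads: v₁²/2g = 0.68²/19.62 = 0.024 m; v₂²/2g = 1.22²/19.62 = 0.076 m.
Total head H = z₁ + ψ₁ + v₁²/2g = 247.03 + 54.03 + 0.024 = 301.08 m.
ψ₂ = H − z₂ − v₂²/2g = 301.08 − 239.07 − 0.076 = 61.93 m.
P₂ = ρgψ₂ = 1000 × 9.81 × 61.93 ≈ 608 kPa.

P₂ ≈ 608 kPa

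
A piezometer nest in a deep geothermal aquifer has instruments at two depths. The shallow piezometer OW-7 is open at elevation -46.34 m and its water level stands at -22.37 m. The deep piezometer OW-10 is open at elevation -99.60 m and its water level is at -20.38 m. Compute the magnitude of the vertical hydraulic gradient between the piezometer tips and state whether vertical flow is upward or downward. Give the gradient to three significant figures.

Total head at OW-7: h = -22.37 m (water level in the standpipe).
Total head at OW-10: h = -20.38 m.
Δh = h(OW-7) − h(OW-10) = -22.37 − (-20.38) = -1.99 m.
Vertical separation Δz = -46.34 − (-99.60) = 53.26 m.
|i_v| = |Δh| / Δz = 1.99 / 53.26 = 0.0374.
Head is higher in the deep piezometer, so vertical flow is upward (discharge condition).

|i_v| ≈ 0.0374; vertical flow is upward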